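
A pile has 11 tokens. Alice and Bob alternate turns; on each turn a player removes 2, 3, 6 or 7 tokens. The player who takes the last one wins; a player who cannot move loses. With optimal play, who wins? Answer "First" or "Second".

First

Mark each pile size as W (mover wins) or L (mover loses):
i:   0  1  2  3  4  5  6  7  8  9 10 11
     L  L  W  W  W  L  W  W  W  L  L  W
Position 11 is W, so the first player wins.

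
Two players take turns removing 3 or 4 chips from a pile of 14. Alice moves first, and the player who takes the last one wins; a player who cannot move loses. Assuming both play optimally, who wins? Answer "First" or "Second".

W/L table (W = player to move can force a win):
i:   0  1  2  3  4  5  6  7  8  9 10 11 12 13 14
     L  L  L  W  W  W  W  L  L  L  W  W  W  W  L
Position 14 is L, so the second player wins.

Second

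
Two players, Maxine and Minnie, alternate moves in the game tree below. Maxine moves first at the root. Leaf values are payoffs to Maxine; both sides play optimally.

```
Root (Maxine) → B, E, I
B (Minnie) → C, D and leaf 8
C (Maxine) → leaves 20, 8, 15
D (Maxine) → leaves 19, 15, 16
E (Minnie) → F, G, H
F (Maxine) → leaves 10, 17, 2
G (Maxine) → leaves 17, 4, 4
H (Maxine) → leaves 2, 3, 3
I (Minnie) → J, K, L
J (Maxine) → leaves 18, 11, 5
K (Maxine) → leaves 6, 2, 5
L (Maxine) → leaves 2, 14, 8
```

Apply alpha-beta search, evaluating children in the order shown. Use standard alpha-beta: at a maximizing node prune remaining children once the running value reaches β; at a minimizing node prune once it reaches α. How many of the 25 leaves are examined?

C [α=-∞,β=+∞]: v=20
D [α=-∞,β=20]: v=19
B [α=-∞,β=+∞]: v=8
F [α=8,β=+∞]: v=17
G [α=8,β=17]: v=17 after child 1 ≥ β → β-cutoff, skip 2
H [α=8,β=17]: v=3
E [α=8,β=+∞]: v=3
J [α=8,β=+∞]: v=18
K [α=8,β=18]: v=6
I [α=8,β=+∞]: v=6 after child 2 ≤ α → α-cutoff, skip 1
Root [α=-∞,β=+∞]: v=8
Leaves evaluated: 20 of 25.

20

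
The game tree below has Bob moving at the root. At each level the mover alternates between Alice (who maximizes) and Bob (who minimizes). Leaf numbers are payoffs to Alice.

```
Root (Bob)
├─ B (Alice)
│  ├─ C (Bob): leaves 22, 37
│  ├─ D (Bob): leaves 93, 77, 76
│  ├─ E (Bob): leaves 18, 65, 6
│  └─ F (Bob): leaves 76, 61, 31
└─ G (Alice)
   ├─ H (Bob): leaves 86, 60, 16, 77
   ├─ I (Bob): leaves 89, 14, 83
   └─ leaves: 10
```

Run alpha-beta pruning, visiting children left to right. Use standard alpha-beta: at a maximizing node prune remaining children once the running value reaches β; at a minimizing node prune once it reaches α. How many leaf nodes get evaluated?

C [α=-∞,β=+∞]: v=22
D [α=22,β=+∞]: v=76
E [α=76,β=+∞]: v=18 after child 1 ≤ α → α-cutoff, skip 2
F [α=76,β=+∞]: v=76 after child 1 ≤ α → α-cutoff, skip 2
B [α=-∞,β=+∞]: v=76
H [α=-∞,β=76]: v=16
I [α=16,β=76]: v=14 after child 2 ≤ α → α-cutoff, skip 1
G [α=-∞,β=76]: v=16
Root [α=-∞,β=+∞]: v=16
Leaves evaluated: 14 of 19.

14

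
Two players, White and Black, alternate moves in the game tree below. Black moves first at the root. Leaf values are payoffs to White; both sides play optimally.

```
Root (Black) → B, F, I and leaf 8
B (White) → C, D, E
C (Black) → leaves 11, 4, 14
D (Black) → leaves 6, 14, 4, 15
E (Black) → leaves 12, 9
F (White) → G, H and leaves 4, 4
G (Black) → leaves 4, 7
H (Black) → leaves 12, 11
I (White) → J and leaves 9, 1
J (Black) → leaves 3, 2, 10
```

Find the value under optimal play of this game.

C (Black): min(11, 4, 14) = 4
D (Black): min(6, 14, 4, 15) = 4
E (Black): min(12, 9) = 9
B (White): max(4, 4, 9) = 9
G (Black): min(4, 7) = 4
H (Black): min(12, 11) = 11
F (White): max(4, 11, 4, 4) = 11
J (Black): min(3, 2, 10) = 2
I (White): max(2, 9, 1) = 9
Root (Black): min(9, 11, 9, 8) = 8

8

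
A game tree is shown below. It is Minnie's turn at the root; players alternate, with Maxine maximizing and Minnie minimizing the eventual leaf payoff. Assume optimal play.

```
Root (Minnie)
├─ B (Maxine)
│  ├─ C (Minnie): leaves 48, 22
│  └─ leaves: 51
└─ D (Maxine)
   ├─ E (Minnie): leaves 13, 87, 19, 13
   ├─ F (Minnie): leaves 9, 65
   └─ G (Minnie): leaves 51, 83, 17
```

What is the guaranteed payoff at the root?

C (Minnie): min(48, 22) = 22
B (Maxine): max(22, 51) = 51
E (Minnie): min(13, 87, 19, 13) = 13
F (Minnie): min(9, 65) = 9
G (Minnie): min(51, 83, 17) = 17
D (Maxine): max(13, 9, 17) = 17
Root (Minnie): min(51, 17) = 17

17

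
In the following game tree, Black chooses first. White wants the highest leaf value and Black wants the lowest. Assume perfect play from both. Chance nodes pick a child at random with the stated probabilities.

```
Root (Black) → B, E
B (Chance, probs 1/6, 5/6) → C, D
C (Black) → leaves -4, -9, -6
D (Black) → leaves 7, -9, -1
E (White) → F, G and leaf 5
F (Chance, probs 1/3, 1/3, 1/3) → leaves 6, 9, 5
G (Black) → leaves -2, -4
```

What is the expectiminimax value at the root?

C (Black): min(-4, -9, -6) = -9
D (Black): min(7, -9, -1) = -9
B (Chance): 1/6·-9 + 5/6·-9 = -9
F (Chance): 1/3·6 + 1/3·9 + 1/3·5 = 6.67
G (Black): min(-2, -4) = -4
E (White): max(6.67, -4, 5) = 6.67
Root (Black): min(-9, 6.67) = -9

-9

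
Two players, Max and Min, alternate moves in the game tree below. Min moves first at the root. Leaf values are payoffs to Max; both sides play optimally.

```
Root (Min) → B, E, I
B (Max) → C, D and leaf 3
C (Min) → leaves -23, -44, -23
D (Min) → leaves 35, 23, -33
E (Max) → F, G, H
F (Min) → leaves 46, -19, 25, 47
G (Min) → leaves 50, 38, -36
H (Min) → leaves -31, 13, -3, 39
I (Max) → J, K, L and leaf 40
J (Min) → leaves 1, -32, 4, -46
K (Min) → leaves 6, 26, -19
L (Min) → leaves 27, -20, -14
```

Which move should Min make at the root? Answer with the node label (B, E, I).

E

C (Min): min(-23, -44, -23) = -44
D (Min): min(35, 23, -33) = -33
B (Max): max(-44, -33, 3) = 3
F (Min): min(46, -19, 25, 47) = -19
G (Min): min(50, 38, -36) = -36
H (Min): min(-31, 13, -3, 39) = -31
E (Max): max(-19, -36, -31) = -19
J (Min): min(1, -32, 4, -46) = -46
K (Min): min(6, 26, -19) = -19
L (Min): min(27, -20, -14) = -20
I (Max): max(-46, -19, -20, 40) = 40
Root (Min): min(3, -19, 40) = -19
Min picks the child with the lowest value: E (value -19).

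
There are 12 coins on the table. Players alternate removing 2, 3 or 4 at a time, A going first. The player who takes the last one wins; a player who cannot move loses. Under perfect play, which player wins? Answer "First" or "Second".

i:   0  1  2  3  4  5  6  7  8  9 10 11 12
     L  L  W  W  W  W  L  L  W  W  W  W  L
Position 12 is L, so the second player wins.

Second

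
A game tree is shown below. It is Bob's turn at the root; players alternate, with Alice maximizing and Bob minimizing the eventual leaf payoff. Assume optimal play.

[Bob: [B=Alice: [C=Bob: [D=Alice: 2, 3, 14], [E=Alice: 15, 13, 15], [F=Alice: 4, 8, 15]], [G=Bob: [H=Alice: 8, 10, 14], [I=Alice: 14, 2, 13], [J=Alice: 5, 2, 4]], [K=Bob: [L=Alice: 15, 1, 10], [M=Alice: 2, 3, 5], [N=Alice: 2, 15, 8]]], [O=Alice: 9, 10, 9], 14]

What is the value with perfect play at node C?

14

D: max(2, 3, 14) = 14
E: max(15, 13, 15) = 15
F: max(4, 8, 15) = 15
C: min(14, 15, 15) = 14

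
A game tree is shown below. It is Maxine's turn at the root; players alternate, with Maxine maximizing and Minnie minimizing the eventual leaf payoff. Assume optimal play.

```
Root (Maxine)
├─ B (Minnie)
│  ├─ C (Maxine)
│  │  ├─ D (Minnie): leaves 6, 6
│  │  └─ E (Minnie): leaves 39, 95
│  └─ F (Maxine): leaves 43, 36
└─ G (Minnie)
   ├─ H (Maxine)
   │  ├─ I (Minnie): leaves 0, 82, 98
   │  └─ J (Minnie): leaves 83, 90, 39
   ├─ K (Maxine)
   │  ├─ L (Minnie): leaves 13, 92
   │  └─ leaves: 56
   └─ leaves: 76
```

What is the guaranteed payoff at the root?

D (Minnie): min(6, 6) = 6
E (Minnie): min(39, 95) = 39
C (Maxine): max(6, 39) = 39
F (Maxine): max(43, 36) = 43
B (Minnie): min(39, 43) = 39
I (Minnie): min(0, 82, 98) = 0
J (Minnie): min(83, 90, 39) = 39
H (Maxine): max(0, 39) = 39
L (Minnie): min(13, 92) = 13
K (Maxine): max(13, 56) = 56
G (Minnie): min(39, 56, 76) = 39
Root (Maxine): max(39, 39) = 39

39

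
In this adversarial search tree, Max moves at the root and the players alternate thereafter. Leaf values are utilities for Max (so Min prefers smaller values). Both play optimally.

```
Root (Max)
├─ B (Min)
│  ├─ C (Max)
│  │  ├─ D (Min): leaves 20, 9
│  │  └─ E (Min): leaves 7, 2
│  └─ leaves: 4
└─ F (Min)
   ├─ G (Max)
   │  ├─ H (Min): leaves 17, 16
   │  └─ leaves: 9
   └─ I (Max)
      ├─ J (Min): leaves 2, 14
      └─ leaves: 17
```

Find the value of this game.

D (Min): min(20, 9) = 9
E (Min): min(7, 2) = 2
C (Max): max(9, 2) = 9
B (Min): min(9, 4) = 4
H (Min): min(17, 16) = 16
G (Max): max(16, 9) = 16
J (Min): min(2, 14) = 2
I (Max): max(2, 17) = 17
F (Min): min(16, 17) = 16
Root (Max): max(4, 16) = 16

16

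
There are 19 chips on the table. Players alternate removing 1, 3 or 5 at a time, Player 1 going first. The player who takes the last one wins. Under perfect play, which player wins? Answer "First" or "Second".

i:   0  1  2  3  4  5  6  7  8  9 10 11 12 13 14 15 16 17 18 19
     L  W  L  W  L  W  L  W  L  W  L  W  L  W  L  W  L  W  L  W
Position 19 is W, so the first player wins.

First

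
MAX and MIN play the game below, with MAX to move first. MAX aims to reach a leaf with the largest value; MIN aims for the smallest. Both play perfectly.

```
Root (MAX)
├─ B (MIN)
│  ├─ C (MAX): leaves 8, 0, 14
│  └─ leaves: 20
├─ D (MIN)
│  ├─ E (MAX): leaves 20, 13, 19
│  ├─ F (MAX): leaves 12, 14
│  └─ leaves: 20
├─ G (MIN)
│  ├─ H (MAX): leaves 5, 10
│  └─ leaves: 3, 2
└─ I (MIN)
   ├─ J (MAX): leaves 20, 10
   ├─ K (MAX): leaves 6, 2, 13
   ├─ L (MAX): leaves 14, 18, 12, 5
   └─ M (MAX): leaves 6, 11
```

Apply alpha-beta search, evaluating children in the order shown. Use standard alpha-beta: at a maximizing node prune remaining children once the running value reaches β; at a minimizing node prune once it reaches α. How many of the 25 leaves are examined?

16

C [α=-∞,β=+∞]: v=14
B [α=-∞,β=+∞]: v=14
E [α=14,β=+∞]: v=20
F [α=14,β=20]: v=14
D [α=14,β=+∞]: v=14 after child 2 ≤ α → α-cutoff, skip 1
H [α=14,β=+∞]: v=10
G [α=14,β=+∞]: v=10 after child 1 ≤ α → α-cutoff, skip 2
J [α=14,β=+∞]: v=20
K [α=14,β=20]: v=13
I [α=14,β=+∞]: v=13 after child 2 ≤ α → α-cutoff, skip 2
Root [α=-∞,β=+∞]: v=14
Leaves evaluated: 16 of 25.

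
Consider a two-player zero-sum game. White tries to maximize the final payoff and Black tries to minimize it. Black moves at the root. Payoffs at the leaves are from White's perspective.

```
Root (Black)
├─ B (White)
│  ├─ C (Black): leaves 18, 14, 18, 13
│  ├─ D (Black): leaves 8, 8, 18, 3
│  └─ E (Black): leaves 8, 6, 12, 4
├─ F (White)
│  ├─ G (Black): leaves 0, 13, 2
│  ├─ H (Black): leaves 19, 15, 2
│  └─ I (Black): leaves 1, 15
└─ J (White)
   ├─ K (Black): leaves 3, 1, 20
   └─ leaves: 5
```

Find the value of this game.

C (Black): min(18, 14, 18, 13) = 13
D (Black): min(8, 8, 18, 3) = 3
E (Black): min(8, 6, 12, 4) = 4
B (White): max(13, 3, 4) = 13
G (Black): min(0, 13, 2) = 0
H (Black): min(19, 15, 2) = 2
I (Black): min(1, 15) = 1
F (White): max(0, 2, 1) = 2
K (Black): min(3, 1, 20) = 1
J (White): max(1, 5) = 5
Root (Black): min(13, 2, 5) = 2

2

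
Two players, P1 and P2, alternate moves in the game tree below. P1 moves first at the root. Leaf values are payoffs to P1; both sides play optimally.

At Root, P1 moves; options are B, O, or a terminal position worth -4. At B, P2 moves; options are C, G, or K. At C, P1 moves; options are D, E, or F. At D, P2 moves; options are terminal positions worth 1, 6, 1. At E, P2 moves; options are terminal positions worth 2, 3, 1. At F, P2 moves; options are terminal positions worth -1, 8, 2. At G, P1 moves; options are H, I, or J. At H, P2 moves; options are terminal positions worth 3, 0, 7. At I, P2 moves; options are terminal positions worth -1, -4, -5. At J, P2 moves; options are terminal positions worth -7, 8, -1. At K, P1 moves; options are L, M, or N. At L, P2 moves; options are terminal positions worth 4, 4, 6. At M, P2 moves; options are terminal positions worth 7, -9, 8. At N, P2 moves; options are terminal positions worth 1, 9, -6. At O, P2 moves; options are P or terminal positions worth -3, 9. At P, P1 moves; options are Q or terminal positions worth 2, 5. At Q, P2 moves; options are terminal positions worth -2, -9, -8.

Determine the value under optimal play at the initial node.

D (P2): min(1, 6, 1) = 1
E (P2): min(2, 3, 1) = 1
F (P2): min(-1, 8, 2) = -1
C (P1): max(1, 1, -1) = 1
H (P2): min(3, 0, 7) = 0
I (P2): min(-1, -4, -5) = -5
J (P2): min(-7, 8, -1) = -7
G (P1): max(0, -5, -7) = 0
L (P2): min(4, 4, 6) = 4
M (P2): min(7, -9, 8) = -9
N (P2): min(1, 9, -6) = -6
K (P1): max(4, -9, -6) = 4
B (P2): min(1, 0, 4) = 0
Q (P2): min(-2, -9, -8) = -9
P (P1): max(-9, 2, 5) = 5
O (P2): min(5, -3, 9) = -3
Root (P1): max(0, -3, -4) = 0

0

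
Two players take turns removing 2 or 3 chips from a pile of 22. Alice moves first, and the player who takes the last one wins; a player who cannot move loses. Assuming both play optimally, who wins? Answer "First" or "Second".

Compute winning (W) and losing (L) positions by backward induction:
i:   0  1  2  3  4  5  6  7  8  9 10 11 12 13 14 15 16 17 18 19 20 21 22
     L  L  W  W  W  L  L  W  W  W  L  L  W  W  W  L  L  W  W  W  L  L  W
Position 22 is W, so the first player wins.

First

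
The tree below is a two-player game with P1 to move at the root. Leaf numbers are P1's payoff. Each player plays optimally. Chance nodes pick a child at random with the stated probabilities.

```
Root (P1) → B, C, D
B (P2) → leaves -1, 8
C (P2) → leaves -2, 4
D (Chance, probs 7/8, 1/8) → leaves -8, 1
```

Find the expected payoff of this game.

B (P2): min(-1, 8) = -1
C (P2): min(-2, 4) = -2
D (Chance): 7/8·-8 + 1/8·1 = -6.88
Root (P1): max(-1, -2, -6.88) = -1

-1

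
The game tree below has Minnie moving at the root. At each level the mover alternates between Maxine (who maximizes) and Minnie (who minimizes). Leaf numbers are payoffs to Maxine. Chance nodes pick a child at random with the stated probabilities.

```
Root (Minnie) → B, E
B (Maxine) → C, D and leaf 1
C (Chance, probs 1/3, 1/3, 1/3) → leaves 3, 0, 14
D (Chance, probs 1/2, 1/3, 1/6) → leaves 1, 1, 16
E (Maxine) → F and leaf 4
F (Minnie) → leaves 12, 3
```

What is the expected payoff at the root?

4

C (Chance): 1/3·3 + 1/3·0 + 1/3·14 = 5.67
D (Chance): 1/2·1 + 1/3·1 + 1/6·16 = 3.5
B (Maxine): max(5.67, 3.5, 1) = 5.67
F (Minnie): min(12, 3) = 3
E (Maxine): max(3, 4) = 4
Root (Minnie): min(5.67, 4) = 4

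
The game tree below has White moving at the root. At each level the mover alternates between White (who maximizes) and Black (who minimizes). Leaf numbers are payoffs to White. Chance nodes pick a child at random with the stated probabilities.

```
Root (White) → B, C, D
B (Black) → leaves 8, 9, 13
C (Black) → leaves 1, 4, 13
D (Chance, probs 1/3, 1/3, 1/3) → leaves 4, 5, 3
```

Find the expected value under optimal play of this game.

B (Black): min(8, 9, 13) = 8
C (Black): min(1, 4, 13) = 1
D (Chance): 1/3·4 + 1/3·5 + 1/3·3 = 4
Root (White): max(8, 1, 4) = 8

8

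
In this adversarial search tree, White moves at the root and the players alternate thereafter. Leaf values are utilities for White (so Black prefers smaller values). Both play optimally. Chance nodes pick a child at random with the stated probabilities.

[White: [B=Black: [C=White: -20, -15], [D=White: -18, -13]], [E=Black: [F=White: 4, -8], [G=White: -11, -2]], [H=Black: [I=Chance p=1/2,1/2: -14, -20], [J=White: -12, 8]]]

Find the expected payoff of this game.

-2

C (White): max(-20, -15) = -15
D (White): max(-18, -13) = -13
B (Black): min(-15, -13) = -15
F (White): max(4, -8) = 4
G (White): max(-11, -2) = -2
E (Black): min(4, -2) = -2
I (Chance): 1/2·-14 + 1/2·-20 = -17
J (White): max(-12, 8) = 8
H (Black): min(-17, 8) = -17
Root (White): max(-15, -2, -17) = -2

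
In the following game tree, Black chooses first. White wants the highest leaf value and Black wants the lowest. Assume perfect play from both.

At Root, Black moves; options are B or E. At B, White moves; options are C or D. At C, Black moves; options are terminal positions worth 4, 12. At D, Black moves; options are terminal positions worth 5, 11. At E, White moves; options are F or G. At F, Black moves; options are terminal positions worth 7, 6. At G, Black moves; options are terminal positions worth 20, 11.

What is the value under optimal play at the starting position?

5

C (Black): min(4, 12) = 4
D (Black): min(5, 11) = 5
B (White): max(4, 5) = 5
F (Black): min(7, 6) = 6
G (Black): min(20, 11) = 11
E (White): max(6, 11) = 11
Root (Black): min(5, 11) = 5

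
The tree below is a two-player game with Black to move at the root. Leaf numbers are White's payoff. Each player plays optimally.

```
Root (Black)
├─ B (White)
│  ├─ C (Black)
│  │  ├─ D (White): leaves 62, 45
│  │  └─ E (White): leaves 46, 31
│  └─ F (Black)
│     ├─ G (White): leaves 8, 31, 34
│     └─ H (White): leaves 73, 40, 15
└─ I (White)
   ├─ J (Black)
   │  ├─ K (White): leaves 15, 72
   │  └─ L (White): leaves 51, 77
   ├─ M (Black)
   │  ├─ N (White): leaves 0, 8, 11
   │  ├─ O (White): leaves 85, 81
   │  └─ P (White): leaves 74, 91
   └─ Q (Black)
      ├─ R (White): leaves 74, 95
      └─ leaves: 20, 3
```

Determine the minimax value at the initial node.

D (White): max(62, 45) = 62
E (White): max(46, 31) = 46
C (Black): min(62, 46) = 46
G (White): max(8, 31, 34) = 34
H (White): max(73, 40, 15) = 73
F (Black): min(34, 73) = 34
B (White): max(46, 34) = 46
K (White): max(15, 72) = 72
L (White): max(51, 77) = 77
J (Black): min(72, 77) = 72
N (White): max(0, 8, 11) = 11
O (White): max(85, 81) = 85
P (White): max(74, 91) = 91
M (Black): min(11, 85, 91) = 11
R (White): max(74, 95) = 95
Q (Black): min(95, 20, 3) = 3
I (White): max(72, 11, 3) = 72
Root (Black): min(46, 72) = 46

46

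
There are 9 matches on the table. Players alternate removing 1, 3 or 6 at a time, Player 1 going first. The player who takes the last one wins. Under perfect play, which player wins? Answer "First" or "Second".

i:   0  1  2  3  4  5  6  7  8  9
     L  W  L  W  L  W  W  W  W  L
Position 9 is L, so the second player wins.

Second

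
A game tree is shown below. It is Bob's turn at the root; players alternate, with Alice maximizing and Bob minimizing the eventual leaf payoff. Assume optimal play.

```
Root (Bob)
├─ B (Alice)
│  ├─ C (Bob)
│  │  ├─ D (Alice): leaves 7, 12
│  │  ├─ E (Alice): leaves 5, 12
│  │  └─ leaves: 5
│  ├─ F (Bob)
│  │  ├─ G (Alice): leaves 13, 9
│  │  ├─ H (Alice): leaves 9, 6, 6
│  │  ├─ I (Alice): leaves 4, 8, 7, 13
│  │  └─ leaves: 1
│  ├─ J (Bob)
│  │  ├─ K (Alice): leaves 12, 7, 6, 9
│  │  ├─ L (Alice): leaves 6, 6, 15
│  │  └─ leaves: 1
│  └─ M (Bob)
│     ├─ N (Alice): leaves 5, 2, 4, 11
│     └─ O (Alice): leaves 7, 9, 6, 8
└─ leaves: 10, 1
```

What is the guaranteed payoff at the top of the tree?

1

D (Alice): max(7, 12) = 12
E (Alice): max(5, 12) = 12
C (Bob): min(12, 12, 5) = 5
G (Alice): max(13, 9) = 13
H (Alice): max(9, 6, 6) = 9
I (Alice): max(4, 8, 7, 13) = 13
F (Bob): min(13, 9, 13, 1) = 1
K (Alice): max(12, 7, 6, 9) = 12
L (Alice): max(6, 6, 15) = 15
J (Bob): min(12, 15, 1) = 1
N (Alice): max(5, 2, 4, 11) = 11
O (Alice): max(7, 9, 6, 8) = 9
M (Bob): min(11, 9) = 9
B (Alice): max(5, 1, 1, 9) = 9
Root (Bob): min(9, 10, 1) = 1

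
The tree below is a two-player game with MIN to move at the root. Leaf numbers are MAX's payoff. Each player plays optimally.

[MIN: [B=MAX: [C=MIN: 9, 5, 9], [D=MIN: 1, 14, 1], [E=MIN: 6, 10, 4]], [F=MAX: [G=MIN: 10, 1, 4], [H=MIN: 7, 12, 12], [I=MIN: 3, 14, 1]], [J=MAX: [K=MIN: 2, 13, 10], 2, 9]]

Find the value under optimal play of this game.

5

C (MIN): min(9, 5, 9) = 5
D (MIN): min(1, 14, 1) = 1
E (MIN): min(6, 10, 4) = 4
B (MAX): max(5, 1, 4) = 5
G (MIN): min(10, 1, 4) = 1
H (MIN): min(7, 12, 12) = 7
I (MIN): min(3, 14, 1) = 1
F (MAX): max(1, 7, 1) = 7
K (MIN): min(2, 13, 10) = 2
J (MAX): max(2, 2, 9) = 9
Root (MIN): min(5, 7, 9) = 5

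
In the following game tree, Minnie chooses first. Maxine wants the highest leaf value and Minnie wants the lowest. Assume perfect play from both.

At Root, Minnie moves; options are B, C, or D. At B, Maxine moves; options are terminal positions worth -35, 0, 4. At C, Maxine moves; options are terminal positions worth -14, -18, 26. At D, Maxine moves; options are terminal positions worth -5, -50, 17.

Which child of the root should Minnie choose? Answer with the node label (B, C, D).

B (Maxine): max(-35, 0, 4) = 4
C (Maxine): max(-14, -18, 26) = 26
D (Maxine): max(-5, -50, 17) = 17
Root (Minnie): min(4, 26, 17) = 4
Minnie picks the child with the lowest value: B (value 4).

B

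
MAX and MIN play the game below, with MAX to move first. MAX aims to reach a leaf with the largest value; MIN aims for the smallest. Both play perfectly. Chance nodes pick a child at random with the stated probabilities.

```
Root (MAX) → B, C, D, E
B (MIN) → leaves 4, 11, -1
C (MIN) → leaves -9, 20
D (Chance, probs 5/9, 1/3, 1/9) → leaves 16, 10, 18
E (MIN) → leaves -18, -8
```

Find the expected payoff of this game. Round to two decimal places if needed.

B (MIN): min(4, 11, -1) = -1
C (MIN): min(-9, 20) = -9
D (Chance): 5/9·16 + 1/3·10 + 1/9·18 = 14.22
E (MIN): min(-18, -8) = -18
Root (MAX): max(-1, -9, 14.22, -18) = 14.22

14.22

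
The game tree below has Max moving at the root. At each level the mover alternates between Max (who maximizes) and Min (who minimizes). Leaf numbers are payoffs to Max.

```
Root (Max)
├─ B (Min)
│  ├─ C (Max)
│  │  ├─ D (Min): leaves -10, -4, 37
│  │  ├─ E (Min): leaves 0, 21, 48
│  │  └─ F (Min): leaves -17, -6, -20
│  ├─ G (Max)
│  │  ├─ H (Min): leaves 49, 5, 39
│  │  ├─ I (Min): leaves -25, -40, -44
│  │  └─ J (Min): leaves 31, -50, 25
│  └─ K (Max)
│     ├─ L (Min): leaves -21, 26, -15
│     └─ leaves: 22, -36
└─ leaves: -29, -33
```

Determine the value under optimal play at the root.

0

D (Min): min(-10, -4, 37) = -10
E (Min): min(0, 21, 48) = 0
F (Min): min(-17, -6, -20) = -20
C (Max): max(-10, 0, -20) = 0
H (Min): min(49, 5, 39) = 5
I (Min): min(-25, -40, -44) = -44
J (Min): min(31, -50, 25) = -50
G (Max): max(5, -44, -50) = 5
L (Min): min(-21, 26, -15) = -21
K (Max): max(-21, 22, -36) = 22
B (Min): min(0, 5, 22) = 0
Root (Max): max(0, -29, -33) = 0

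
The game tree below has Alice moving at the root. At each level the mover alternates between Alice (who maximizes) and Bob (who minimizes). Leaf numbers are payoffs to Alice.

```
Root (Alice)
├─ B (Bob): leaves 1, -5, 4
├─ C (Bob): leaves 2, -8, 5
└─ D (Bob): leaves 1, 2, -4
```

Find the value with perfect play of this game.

-4

B (Bob): min(1, -5, 4) = -5
C (Bob): min(2, -8, 5) = -8
D (Bob): min(1, 2, -4) = -4
Root (Alice): max(-5, -8, -4) = -4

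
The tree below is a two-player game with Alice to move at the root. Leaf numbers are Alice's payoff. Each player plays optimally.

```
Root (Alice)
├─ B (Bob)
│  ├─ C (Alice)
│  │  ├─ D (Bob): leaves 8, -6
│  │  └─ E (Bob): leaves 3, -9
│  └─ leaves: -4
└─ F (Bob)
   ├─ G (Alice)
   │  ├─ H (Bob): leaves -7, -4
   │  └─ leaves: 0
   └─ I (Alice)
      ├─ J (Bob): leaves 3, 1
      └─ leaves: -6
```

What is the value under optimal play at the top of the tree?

D (Bob): min(8, -6) = -6
E (Bob): min(3, -9) = -9
C (Alice): max(-6, -9) = -6
B (Bob): min(-6, -4) = -6
H (Bob): min(-7, -4) = -7
G (Alice): max(-7, 0) = 0
J (Bob): min(3, 1) = 1
I (Alice): max(1, -6) = 1
F (Bob): min(0, 1) = 0
Root (Alice): max(-6, 0) = 0

0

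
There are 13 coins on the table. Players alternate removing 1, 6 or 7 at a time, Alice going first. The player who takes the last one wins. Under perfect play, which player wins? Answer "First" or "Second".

First

i:   0  1  2  3  4  5  6  7  8  9 10 11 12 13
     L  W  L  W  L  W  W  W  W  W  W  W  L  W
Position 13 is W, so the first player wins.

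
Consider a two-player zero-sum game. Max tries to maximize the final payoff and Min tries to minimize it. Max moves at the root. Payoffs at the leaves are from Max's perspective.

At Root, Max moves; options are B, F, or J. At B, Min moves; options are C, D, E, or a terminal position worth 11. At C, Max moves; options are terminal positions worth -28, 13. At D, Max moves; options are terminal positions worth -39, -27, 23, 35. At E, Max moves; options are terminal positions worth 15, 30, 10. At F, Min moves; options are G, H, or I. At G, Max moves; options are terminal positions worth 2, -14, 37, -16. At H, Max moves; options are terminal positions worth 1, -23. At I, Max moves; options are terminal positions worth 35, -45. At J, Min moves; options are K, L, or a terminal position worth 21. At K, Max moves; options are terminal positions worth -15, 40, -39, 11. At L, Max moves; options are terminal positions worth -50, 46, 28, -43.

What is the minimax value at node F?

1

G: max(2, -14, 37, -16) = 37
H: max(1, -23) = 1
I: max(35, -45) = 35
F: min(37, 1, 35) = 1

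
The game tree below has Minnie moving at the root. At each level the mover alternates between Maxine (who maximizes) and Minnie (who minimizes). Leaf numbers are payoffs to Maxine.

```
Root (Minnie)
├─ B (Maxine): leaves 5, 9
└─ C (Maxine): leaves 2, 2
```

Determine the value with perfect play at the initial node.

2

B (Maxine): max(5, 9) = 9
C (Maxine): max(2, 2) = 2
Root (Minnie): min(9, 2) = 2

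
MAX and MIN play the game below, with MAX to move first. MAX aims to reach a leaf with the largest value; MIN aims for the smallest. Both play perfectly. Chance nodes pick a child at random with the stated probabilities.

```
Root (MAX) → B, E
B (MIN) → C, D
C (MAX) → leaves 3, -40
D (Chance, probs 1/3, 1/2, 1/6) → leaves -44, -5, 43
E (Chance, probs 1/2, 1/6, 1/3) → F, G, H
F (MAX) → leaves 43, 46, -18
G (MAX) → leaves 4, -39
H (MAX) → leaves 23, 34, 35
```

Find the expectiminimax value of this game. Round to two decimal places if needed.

35.33

C (MAX): max(3, -40) = 3
D (Chance): 1/3·-44 + 1/2·-5 + 1/6·43 = -10
B (MIN): min(3, -10) = -10
F (MAX): max(43, 46, -18) = 46
G (MAX): max(4, -39) = 4
H (MAX): max(23, 34, 35) = 35
E (Chance): 1/2·46 + 1/6·4 + 1/3·35 = 35.33
Root (MAX): max(-10, 35.33) = 35.33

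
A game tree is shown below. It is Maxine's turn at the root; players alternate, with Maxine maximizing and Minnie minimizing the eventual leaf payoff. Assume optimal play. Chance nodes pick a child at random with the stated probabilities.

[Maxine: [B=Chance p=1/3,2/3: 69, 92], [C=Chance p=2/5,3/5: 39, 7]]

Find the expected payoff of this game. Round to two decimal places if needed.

84.33

B (Chance): 1/3·69 + 2/3·92 = 84.33
C (Chance): 2/5·39 + 3/5·7 = 19.8
Root (Maxine): max(84.33, 19.8) = 84.33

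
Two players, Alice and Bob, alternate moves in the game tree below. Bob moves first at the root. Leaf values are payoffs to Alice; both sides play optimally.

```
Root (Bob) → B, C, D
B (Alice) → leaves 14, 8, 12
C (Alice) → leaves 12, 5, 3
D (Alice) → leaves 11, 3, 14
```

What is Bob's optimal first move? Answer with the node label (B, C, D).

B (Alice): max(14, 8, 12) = 14
C (Alice): max(12, 5, 3) = 12
D (Alice): max(11, 3, 14) = 14
Root (Bob): min(14, 12, 14) = 12
Bob picks the child with the lowest value: C (value 12).

C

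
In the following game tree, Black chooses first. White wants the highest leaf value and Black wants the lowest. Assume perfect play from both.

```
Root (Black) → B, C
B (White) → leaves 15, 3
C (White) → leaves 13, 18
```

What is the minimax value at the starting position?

15

B (White): max(15, 3) = 15
C (White): max(13, 18) = 18
Root (Black): min(15, 18) = 15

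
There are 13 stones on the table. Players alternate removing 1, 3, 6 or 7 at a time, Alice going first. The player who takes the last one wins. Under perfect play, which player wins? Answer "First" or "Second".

Mark each pile size as W (mover wins) or L (mover loses):
i:   0  1  2  3  4  5  6  7  8  9 10 11 12 13
     L  W  L  W  L  W  W  W  W  W  W  W  L  W
Position 13 is W, so the first player wins.

First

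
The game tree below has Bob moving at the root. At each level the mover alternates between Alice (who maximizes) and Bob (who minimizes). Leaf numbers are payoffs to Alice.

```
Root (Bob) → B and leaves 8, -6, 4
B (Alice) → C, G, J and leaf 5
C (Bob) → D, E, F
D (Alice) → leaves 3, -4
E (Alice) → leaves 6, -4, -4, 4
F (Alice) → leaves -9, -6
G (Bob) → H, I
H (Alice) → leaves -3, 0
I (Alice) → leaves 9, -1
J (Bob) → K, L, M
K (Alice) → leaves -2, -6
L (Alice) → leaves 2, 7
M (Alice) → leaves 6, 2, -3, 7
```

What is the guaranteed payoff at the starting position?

-6

D (Alice): max(3, -4) = 3
E (Alice): max(6, -4, -4, 4) = 6
F (Alice): max(-9, -6) = -6
C (Bob): min(3, 6, -6) = -6
H (Alice): max(-3, 0) = 0
I (Alice): max(9, -1) = 9
G (Bob): min(0, 9) = 0
K (Alice): max(-2, -6) = -2
L (Alice): max(2, 7) = 7
M (Alice): max(6, 2, -3, 7) = 7
J (Bob): min(-2, 7, 7) = -2
B (Alice): max(-6, 0, -2, 5) = 5
Root (Bob): min(5, 8, -6, 4) = -6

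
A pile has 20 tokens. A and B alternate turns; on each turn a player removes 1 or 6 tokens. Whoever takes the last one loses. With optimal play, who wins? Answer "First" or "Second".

W/L table (W = player to move can force a win):
i:   0  1  2  3  4  5  6  7  8  9 10 11 12 13 14 15 16 17 18 19 20
     W  L  W  L  W  L  W  W  L  W  L  W  L  W  W  L  W  L  W  L  W
Position 20 is W, so the first player wins.

First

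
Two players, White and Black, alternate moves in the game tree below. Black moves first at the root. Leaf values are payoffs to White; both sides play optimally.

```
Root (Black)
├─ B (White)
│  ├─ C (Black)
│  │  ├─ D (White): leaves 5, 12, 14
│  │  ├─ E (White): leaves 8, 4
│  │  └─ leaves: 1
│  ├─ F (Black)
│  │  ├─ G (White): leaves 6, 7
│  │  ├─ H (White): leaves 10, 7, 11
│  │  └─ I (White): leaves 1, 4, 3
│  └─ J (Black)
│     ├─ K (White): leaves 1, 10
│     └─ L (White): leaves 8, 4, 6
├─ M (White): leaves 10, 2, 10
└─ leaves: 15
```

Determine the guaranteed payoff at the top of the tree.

8

D (White): max(5, 12, 14) = 14
E (White): max(8, 4) = 8
C (Black): min(14, 8, 1) = 1
G (White): max(6, 7) = 7
H (White): max(10, 7, 11) = 11
I (White): max(1, 4, 3) = 4
F (Black): min(7, 11, 4) = 4
K (White): max(1, 10) = 10
L (White): max(8, 4, 6) = 8
J (Black): min(10, 8) = 8
B (White): max(1, 4, 8) = 8
M (White): max(10, 2, 10) = 10
Root (Black): min(8, 10, 15) = 8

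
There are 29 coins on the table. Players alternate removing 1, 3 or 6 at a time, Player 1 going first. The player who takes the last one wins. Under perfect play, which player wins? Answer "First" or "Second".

Compute winning (W) and losing (L) positions by backward induction:
i:   0  1  2  3  4  5  6  7  8  9 10 11 12 13 14 15 16 17 18 19 20 21 22 23 24 25 26 27 28 29
     L  W  L  W  L  W  W  W  W  L  W  L  W  L  W  W  W  W  L  W  L  W  L  W  W  W  W  L  W  L
Position 29 is L, so the second player wins.

Second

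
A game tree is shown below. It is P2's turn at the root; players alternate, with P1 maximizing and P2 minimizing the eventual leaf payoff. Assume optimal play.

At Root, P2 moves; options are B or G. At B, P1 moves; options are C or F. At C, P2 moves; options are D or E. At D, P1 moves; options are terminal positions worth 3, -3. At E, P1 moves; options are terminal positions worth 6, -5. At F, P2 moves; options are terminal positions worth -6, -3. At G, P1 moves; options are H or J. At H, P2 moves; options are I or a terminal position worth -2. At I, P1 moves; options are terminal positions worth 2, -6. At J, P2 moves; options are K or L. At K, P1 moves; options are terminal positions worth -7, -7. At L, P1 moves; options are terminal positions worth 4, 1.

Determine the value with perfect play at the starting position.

D (P1): max(3, -3) = 3
E (P1): max(6, -5) = 6
C (P2): min(3, 6) = 3
F (P2): min(-6, -3) = -6
B (P1): max(3, -6) = 3
I (P1): max(2, -6) = 2
H (P2): min(2, -2) = -2
K (P1): max(-7, -7) = -7
L (P1): max(4, 1) = 4
J (P2): min(-7, 4) = -7
G (P1): max(-2, -7) = -2
Root (P2): min(3, -2) = -2

-2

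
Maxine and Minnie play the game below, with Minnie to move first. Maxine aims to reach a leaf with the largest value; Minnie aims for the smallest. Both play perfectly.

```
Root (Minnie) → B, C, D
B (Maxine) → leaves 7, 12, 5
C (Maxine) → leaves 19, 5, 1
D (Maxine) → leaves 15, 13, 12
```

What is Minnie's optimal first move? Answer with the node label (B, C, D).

B (Maxine): max(7, 12, 5) = 12
C (Maxine): max(19, 5, 1) = 19
D (Maxine): max(15, 13, 12) = 15
Root (Minnie): min(12, 19, 15) = 12
Minnie picks the child with the lowest value: B (value 12).

B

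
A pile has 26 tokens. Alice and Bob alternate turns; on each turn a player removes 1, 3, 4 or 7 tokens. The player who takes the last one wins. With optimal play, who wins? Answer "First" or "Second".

W/L table (W = player to move can force a win):
i:   0  1  2  3  4  5  6  7  8  9 10 11 12 13 14 15 16 17 18 19 20 21 22 23 24 25 26
     L  W  L  W  W  W  W  W  L  W  L  W  W  W  W  W  L  W  L  W  W  W  W  W  L  W  L
Position 26 is L, so the second player wins.

Second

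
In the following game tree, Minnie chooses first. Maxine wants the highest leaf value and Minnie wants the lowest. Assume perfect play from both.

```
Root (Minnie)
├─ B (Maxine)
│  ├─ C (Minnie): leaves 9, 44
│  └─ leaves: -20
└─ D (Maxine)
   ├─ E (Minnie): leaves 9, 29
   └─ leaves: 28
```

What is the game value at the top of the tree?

9

C (Minnie): min(9, 44) = 9
B (Maxine): max(9, -20) = 9
E (Minnie): min(9, 29) = 9
D (Maxine): max(9, 28) = 28
Root (Minnie): min(9, 28) = 9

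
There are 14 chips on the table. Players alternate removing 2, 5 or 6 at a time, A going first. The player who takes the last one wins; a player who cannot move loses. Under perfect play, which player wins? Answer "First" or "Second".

i:   0  1  2  3  4  5  6  7  8  9 10 11 12 13 14
     L  L  W  W  L  W  W  W  L  W  W  L  L  W  W
Position 14 is W, so the first player wins.

First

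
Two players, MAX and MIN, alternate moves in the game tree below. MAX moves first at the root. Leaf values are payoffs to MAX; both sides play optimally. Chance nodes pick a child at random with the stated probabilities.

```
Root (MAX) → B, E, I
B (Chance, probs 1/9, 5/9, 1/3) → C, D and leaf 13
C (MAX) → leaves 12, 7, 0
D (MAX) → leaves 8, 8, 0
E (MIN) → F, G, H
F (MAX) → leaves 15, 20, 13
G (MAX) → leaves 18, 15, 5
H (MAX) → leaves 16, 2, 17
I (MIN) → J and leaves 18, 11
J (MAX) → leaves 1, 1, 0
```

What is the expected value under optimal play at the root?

C (MAX): max(12, 7, 0) = 12
D (MAX): max(8, 8, 0) = 8
B (Chance): 1/9·12 + 5/9·8 + 1/3·13 = 10.11
F (MAX): max(15, 20, 13) = 20
G (MAX): max(18, 15, 5) = 18
H (MAX): max(16, 2, 17) = 17
E (MIN): min(20, 18, 17) = 17
J (MAX): max(1, 1, 0) = 1
I (MIN): min(1, 18, 11) = 1
Root (MAX): max(10.11, 17, 1) = 17

17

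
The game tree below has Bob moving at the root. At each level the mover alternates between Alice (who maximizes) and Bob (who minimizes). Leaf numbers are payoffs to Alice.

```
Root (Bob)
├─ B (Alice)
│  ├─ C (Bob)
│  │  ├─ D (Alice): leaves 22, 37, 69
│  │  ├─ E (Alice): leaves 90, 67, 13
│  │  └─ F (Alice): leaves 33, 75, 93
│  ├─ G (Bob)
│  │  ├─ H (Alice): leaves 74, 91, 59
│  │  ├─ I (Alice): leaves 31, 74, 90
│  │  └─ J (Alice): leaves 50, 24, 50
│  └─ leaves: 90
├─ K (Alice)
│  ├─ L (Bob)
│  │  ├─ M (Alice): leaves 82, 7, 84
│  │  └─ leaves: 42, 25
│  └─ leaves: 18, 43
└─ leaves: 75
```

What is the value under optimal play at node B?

D: max(22, 37, 69) = 69
E: max(90, 67, 13) = 90
F: max(33, 75, 93) = 93
C: min(69, 90, 93) = 69
H: max(74, 91, 59) = 91
I: max(31, 74, 90) = 90
J: max(50, 24, 50) = 50
G: min(91, 90, 50) = 50
B: max(69, 50, 90) = 90

90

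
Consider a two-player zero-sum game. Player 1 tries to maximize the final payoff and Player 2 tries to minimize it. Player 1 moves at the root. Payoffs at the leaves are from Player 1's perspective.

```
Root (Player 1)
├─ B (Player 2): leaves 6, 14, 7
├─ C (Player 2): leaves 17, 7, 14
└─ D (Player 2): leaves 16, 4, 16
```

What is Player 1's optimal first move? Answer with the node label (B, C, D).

B (Player 2): min(6, 14, 7) = 6
C (Player 2): min(17, 7, 14) = 7
D (Player 2): min(16, 4, 16) = 4
Root (Player 1): max(6, 7, 4) = 7
Player 1 picks the child with the highest value: C (value 7).

C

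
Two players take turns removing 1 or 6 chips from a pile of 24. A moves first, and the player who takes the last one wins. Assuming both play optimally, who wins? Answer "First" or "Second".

First

i:   0  1  2  3  4  5  6  7  8  9 10 11 12 13 14 15 16 17 18 19 20 21 22 23 24
     L  W  L  W  L  W  W  L  W  L  W  L  W  W  L  W  L  W  L  W  W  L  W  L  W
Position 24 is W, so the first player wins.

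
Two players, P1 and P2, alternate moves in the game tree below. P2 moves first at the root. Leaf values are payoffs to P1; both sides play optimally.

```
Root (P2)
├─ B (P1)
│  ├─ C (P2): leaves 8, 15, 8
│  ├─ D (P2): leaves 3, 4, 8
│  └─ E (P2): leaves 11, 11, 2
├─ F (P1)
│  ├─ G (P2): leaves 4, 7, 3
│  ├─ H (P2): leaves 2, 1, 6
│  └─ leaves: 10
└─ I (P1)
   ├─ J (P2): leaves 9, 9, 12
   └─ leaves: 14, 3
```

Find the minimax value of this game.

C (P2): min(8, 15, 8) = 8
D (P2): min(3, 4, 8) = 3
E (P2): min(11, 11, 2) = 2
B (P1): max(8, 3, 2) = 8
G (P2): min(4, 7, 3) = 3
H (P2): min(2, 1, 6) = 1
F (P1): max(3, 1, 10) = 10
J (P2): min(9, 9, 12) = 9
I (P1): max(9, 14, 3) = 14
Root (P2): min(8, 10, 14) = 8

8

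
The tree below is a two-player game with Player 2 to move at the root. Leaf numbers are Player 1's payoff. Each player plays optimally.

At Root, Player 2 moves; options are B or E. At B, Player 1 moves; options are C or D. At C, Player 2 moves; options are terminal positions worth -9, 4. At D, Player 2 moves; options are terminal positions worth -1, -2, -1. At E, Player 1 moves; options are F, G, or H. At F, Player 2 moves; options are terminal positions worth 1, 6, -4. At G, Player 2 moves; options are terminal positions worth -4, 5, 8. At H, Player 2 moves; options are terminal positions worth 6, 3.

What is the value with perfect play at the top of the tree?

-2

C (Player 2): min(-9, 4) = -9
D (Player 2): min(-1, -2, -1) = -2
B (Player 1): max(-9, -2) = -2
F (Player 2): min(1, 6, -4) = -4
G (Player 2): min(-4, 5, 8) = -4
H (Player 2): min(6, 3) = 3
E (Player 1): max(-4, -4, 3) = 3
Root (Player 2): min(-2, 3) = -2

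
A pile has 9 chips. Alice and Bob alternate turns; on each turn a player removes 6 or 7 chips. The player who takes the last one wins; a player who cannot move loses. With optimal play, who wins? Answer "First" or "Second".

First

i:   0  1  2  3  4  5  6  7  8  9
     L  L  L  L  L  L  W  W  W  W
Position 9 is W, so the first player wins.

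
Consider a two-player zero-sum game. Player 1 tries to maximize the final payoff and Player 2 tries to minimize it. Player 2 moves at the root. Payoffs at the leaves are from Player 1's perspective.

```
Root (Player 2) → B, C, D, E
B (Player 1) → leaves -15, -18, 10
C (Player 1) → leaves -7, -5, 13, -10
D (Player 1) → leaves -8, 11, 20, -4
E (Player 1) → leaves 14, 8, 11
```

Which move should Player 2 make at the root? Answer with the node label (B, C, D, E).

B (Player 1): max(-15, -18, 10) = 10
C (Player 1): max(-7, -5, 13, -10) = 13
D (Player 1): max(-8, 11, 20, -4) = 20
E (Player 1): max(14, 8, 11) = 14
Root (Player 2): min(10, 13, 20, 14) = 10
Player 2 picks the child with the lowest value: B (value 10).

B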